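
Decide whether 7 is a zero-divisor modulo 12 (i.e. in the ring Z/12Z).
gcd(7, 12) = 1, so 7 is a unit in Z/12Z (it has a multiplicative inverse). A unit cannot be a zero-divisor: if 7·b ≡ 0 then multiplying both sides by 7^(−1) gives b ≡ 0. So 7 is not a zero-divisor.

Final answer: NO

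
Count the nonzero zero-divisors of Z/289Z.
In Z/289Z each nonzero element is either a unit (gcd with 289 is 1) or a zero-divisor (gcd > 1). The number of units is φ(289): factorise 289 = 17^2, so φ(289) = (17^2 − 17^1) = 272 = 272. The nonzero elements number 289 − 1 = 288. Hence the nonzero zero-divisors number 288 − 272 = 16.

Final answer: Z/289Z has 16 nonzero zero-divisors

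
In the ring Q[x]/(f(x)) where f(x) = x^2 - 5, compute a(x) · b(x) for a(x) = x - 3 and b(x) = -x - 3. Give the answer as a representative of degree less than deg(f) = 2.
First multiply in Q[x] without reducing: a · b = 9 - x^2. Now divide by f(x) = x^2 - 5, eliminating the leading term at each step:
  leading term -x^2: subtract (-1)·f(x) = 5 - x^2, leaving 4
The degree is now < 2, so this is the remainder. Hence a · b ≡ 4 in Q[x]/(f).

Final answer: a · b ≡ 4 (mod f(x))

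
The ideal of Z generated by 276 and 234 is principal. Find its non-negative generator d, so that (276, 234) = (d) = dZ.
In the PID Z, (a, b) is generated by gcd(a, b). Compute gcd(276, 234) with the extended Euclidean algorithm, tracking rows (r, s, t) with s·276 + t·234 = r:
  row A: (276, 1, 0)   [1·276 + 0·234 = 276]
  row B: (234, 0, 1)   [0·276 + 1·234 = 234]
  276 = 1·234 + 42   → row C = row A − 1·row B = (42, 1, −1)   [check: 1·276 − 1·234 = 42]
  234 = 5·42 + 24   → row D = row B − 5·row C = (24, −5, 6)   [check: −5·276 + 6·234 = 24]
  42 = 1·24 + 18   → row E = row C − 1·row D = (18, 6, −7)   [check: 6·276 − 7·234 = 18]
  24 = 1·18 + 6   → row F = row D − 1·row E = (6, −11, 13)   [check: −11·276 + 13·234 = 6]
  18 = 3·6 + 0   → remainder 0, stop. gcd = 6 (last nonzero row F).
So gcd(276, 234) = 6, with Bézout identity −11·276 + 13·234 = 6. Containment (⊇): the Bézout identity exhibits 6 as an element of (276, 234), giving (6) ⊆ (276, 234). Containment (⊆): since 6 | 276 and 6 | 234 (276 = 6·46, 234 = 6·39), every Z-linear combination of 276 and 234 is divisible by 6, so (276, 234) ⊆ (6). Therefore (276, 234) = (6), d = 6.

Final answer: (276, 234) = (6); d = 6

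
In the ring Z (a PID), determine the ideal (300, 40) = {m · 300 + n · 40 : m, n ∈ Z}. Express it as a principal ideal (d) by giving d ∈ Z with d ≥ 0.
In the PID Z, (a, b) is generated by gcd(a, b). Compute gcd(300, 40) with the extended Euclidean algorithm, tracking rows (r, s, t) with s·300 + t·40 = r:
  row A: (300, 1, 0)   [1·300 + 0·40 = 300]
  row B: (40, 0, 1)   [0·300 + 1·40 = 40]
  300 = 7·40 + 20   → row C = row A − 7·row B = (20, 1, −7)   [check: 1·300 − 7·40 = 20]
  40 = 2·20 + 0   → remainder 0, stop. gcd = 20 (last nonzero row C).
So gcd(300, 40) = 20, with Bézout identity 1·300 − 7·40 = 20. Containment (⊇): the Bézout identity exhibits 20 as an element of (300, 40), giving (20) ⊆ (300, 40). Containment (⊆): since 20 | 300 and 20 | 40 (300 = 20·15, 40 = 20·2), every Z-linear combination of 300 and 40 is divisible by 20, so (300, 40) ⊆ (20). Therefore (300, 40) = (20), d = 20.

Final answer: (300, 40) = (20); d = 20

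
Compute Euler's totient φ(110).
φ(110) = 40

φ is multiplicative, with φ(p^e) = p^e − p^(e−1). Factorise 110 = 2 · 5 · 11. Then
  φ(110) = (2 − 1) · (5 − 1) · (11 − 1) = 1 · 4 · 10 = 40.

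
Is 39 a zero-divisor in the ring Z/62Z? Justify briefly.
gcd(39, 62) = 1, so 39 is a unit in Z/62Z (it has a multiplicative inverse). A unit cannot be a zero-divisor: if 39·b ≡ 0 then multiplying both sides by 39^(−1) gives b ≡ 0. So 39 is not a zero-divisor.

Final answer: NO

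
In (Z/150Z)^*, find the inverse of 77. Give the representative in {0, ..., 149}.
77^(−1) ≡ 113 (mod 150)

Apply the extended Euclidean algorithm to (150, 77), tracking rows (r, s, t) with s·150 + t·77 = r. Each division r_prev = q·r_cur + r_new produces the new row as (previous row) − q·(current row):
  row A: (150, 1, 0)   [1·150 + 0·77 = 150]
  row B: (77, 0, 1)   [0·150 + 1·77 = 77]
  150 = 1·77 + 73   → row C = row A − 1·row B = (73, 1, −1)   [check: 1·150 − 1·77 = 73]
  77 = 1·73 + 4   → row D = row B − 1·row C = (4, −1, 2)   [check: −1·150 + 2·77 = 4]
  73 = 18·4 + 1   → row E = row C − 18·row D = (1, 19, −37)   [check: 19·150 − 37·77 = 1]
  4 = 4·1 + 0   → remainder 0, stop. gcd = 1 (last nonzero row E).
The gcd is 1, so 77 is invertible mod 150. The last nonzero row gives 19·150 − 37·77 = 1, so t = −37. So 77^(−1) ≡ −37 ≡ 113 (mod 150). Verify: 77 · 113 = 8701 ≡ 1 (mod 150). ✓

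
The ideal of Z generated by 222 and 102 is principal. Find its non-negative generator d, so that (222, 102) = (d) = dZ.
In the PID Z, (a, b) is generated by gcd(a, b). Compute gcd(222, 102) with the extended Euclidean algorithm, tracking rows (r, s, t) with s·222 + t·102 = r:
  row A: (222, 1, 0)   [1·222 + 0·102 = 222]
  row B: (102, 0, 1)   [0·222 + 1·102 = 102]
  222 = 2·102 + 18   → row C = row A − 2·row B = (18, 1, −2)   [check: 1·222 − 2·102 = 18]
  102 = 5·18 + 12   → row D = row B − 5·row C = (12, −5, 11)   [check: −5·222 + 11·102 = 12]
  18 = 1·12 + 6   → row E = row C − 1·row D = (6, 6, −13)   [check: 6·222 − 13·102 = 6]
  12 = 2·6 + 0   → remainder 0, stop. gcd = 6 (last nonzero row E).
So gcd(222, 102) = 6, with Bézout identity 6·222 − 13·102 = 6. Containment (⊇): the Bézout identity exhibits 6 as an element of (222, 102), giving (6) ⊆ (222, 102). Containment (⊆): since 6 | 222 and 6 | 102 (222 = 6·37, 102 = 6·17), every Z-linear combination of 222 and 102 is divisible by 6, so (222, 102) ⊆ (6). Therefore (222, 102) = (6), d = 6.

Final answer: (222, 102) = (6); d = 6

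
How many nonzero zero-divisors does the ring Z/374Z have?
In Z/374Z each nonzero element is either a unit (gcd with 374 is 1) or a zero-divisor (gcd > 1). The number of units is φ(374): factorise 374 = 2 · 11 · 17, so φ(374) = (2 − 1) · (11 − 1) · (17 − 1) = 1 · 10 · 16 = 160. The nonzero elements number 374 − 1 = 373. Hence the nonzero zero-divisors number 373 − 160 = 213.

Final answer: Z/374Z has 213 nonzero zero-divisors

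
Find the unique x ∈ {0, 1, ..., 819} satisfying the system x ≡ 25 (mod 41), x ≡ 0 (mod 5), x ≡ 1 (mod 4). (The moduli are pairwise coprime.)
x ≡ 25 (mod 820); the representative in [0, 820) is 25

The moduli 41, 5, 4 are pairwise coprime, so by the CRT there is a unique solution mod 41·5·4 = 820.
Solve by successive substitution. Start with x ≡ 25 (mod 41).
  Combine with x ≡ 0 (mod 5): write x = 25 + 41·t and require 25 + 41·t ≡ 0 (mod 5), i.e. 41·t ≡ 0 − 25 ≡ 0 (mod 5). Since 41^(−1) ≡ 1 (mod 5) (41 ≡ 1 (mod 5)), t ≡ 1·0 ≡ 0 (mod 5). So x ≡ 25 + 41·0 = 25 (mod 205).
  Combine with x ≡ 1 (mod 4): write x = 25 + 205·t and require 25 + 205·t ≡ 1 (mod 4), i.e. 205·t ≡ 1 − 25 ≡ 0 (mod 4). Since 205^(−1) ≡ 1 (mod 4) (205 ≡ 1 (mod 4)), t ≡ 1·0 ≡ 0 (mod 4). So x ≡ 25 + 205·0 = 25 (mod 820).
Unique solution in [0, 820): x = 25.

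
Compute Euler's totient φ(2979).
φ is multiplicative, with φ(p^e) = p^e − p^(e−1). Factorise 2979 = 3^2 · 331. Then
  φ(2979) = (3^2 − 3^1) · (331 − 1) = 6 · 330 = 1980.

Final answer: φ(2979) = 1980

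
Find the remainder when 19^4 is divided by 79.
Use repeated squaring. Binary(4) = 100. Walk through the bits of the exponent 4 left-to-right: at each bit after the leading one, square the running value, then multiply by 19 if the bit is 1 (always reducing mod 79):
  bit 1 = 1 (leading): start with 19.
  bit 2 = 0: square 19^2 = 361 ≡ 45 (mod 79).
  bit 3 = 0: square 45^2 = 2025 ≡ 50 (mod 79).
Final value: 19^4 ≡ 50 (mod 79).

Final answer: 50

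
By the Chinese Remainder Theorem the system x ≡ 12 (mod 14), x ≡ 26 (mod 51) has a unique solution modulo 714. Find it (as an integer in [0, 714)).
x ≡ 26 (mod 714); the representative in [0, 714) is 26

The moduli 14, 51 are pairwise coprime, so by the CRT there is a unique solution mod 14·51 = 714.
Solve by successive substitution. Start with x ≡ 12 (mod 14).
  Combine with x ≡ 26 (mod 51): write x = 12 + 14·t and require 12 + 14·t ≡ 26 (mod 51), i.e. 14·t ≡ 26 − 12 ≡ 14 (mod 51). Since 14^(−1) ≡ 11 (mod 51), t ≡ 11·14 ≡ 1 (mod 51). So x ≡ 12 + 14·1 = 26 (mod 714).
Unique solution in [0, 714): x = 26.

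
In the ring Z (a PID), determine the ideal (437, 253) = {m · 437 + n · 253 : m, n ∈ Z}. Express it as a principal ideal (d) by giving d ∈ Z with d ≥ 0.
In the PID Z, (a, b) is generated by gcd(a, b). Compute gcd(437, 253) with the extended Euclidean algorithm, tracking rows (r, s, t) with s·437 + t·253 = r:
  row A: (437, 1, 0)   [1·437 + 0·253 = 437]
  row B: (253, 0, 1)   [0·437 + 1·253 = 253]
  437 = 1·253 + 184   → row C = row A − 1·row B = (184, 1, −1)   [check: 1·437 − 1·253 = 184]
  253 = 1·184 + 69   → row D = row B − 1·row C = (69, −1, 2)   [check: −1·437 + 2·253 = 69]
  184 = 2·69 + 46   → row E = row C − 2·row D = (46, 3, −5)   [check: 3·437 − 5·253 = 46]
  69 = 1·46 + 23   → row F = row D − 1·row E = (23, −4, 7)   [check: −4·437 + 7·253 = 23]
  46 = 2·23 + 0   → remainder 0, stop. gcd = 23 (last nonzero row F).
So gcd(437, 253) = 23, with Bézout identity −4·437 + 7·253 = 23. Containment (⊇): the Bézout identity exhibits 23 as an element of (437, 253), giving (23) ⊆ (437, 253). Containment (⊆): since 23 | 437 and 23 | 253 (437 = 23·19, 253 = 23·11), every Z-linear combination of 437 and 253 is divisible by 23, so (437, 253) ⊆ (23). Therefore (437, 253) = (23), d = 23.

Final answer: (437, 253) = (23); d = 23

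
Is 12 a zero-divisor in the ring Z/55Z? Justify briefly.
NO

gcd(12, 55) = 1, so 12 is a unit in Z/55Z (it has a multiplicative inverse). A unit cannot be a zero-divisor: if 12·b ≡ 0 then multiplying both sides by 12^(−1) gives b ≡ 0. So 12 is not a zero-divisor.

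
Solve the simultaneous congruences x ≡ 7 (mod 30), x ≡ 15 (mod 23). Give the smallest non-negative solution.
x ≡ 337 (mod 690); the representative in [0, 690) is 337

The moduli 30, 23 are pairwise coprime, so by the CRT there is a unique solution mod 30·23 = 690.
Solve by successive substitution. Start with x ≡ 7 (mod 30).
  Combine with x ≡ 15 (mod 23): write x = 7 + 30·t and require 7 + 30·t ≡ 15 (mod 23), i.e. 30·t ≡ 15 − 7 ≡ 8 (mod 23). Since 30^(−1) ≡ 10 (mod 23) (30 ≡ 7 (mod 23)), t ≡ 10·8 ≡ 11 (mod 23). So x ≡ 7 + 30·11 = 337 (mod 690).
Unique solution in [0, 690): x = 337.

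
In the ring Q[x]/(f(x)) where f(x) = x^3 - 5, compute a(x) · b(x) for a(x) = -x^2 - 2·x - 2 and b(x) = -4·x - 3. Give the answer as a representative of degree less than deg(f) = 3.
First multiply in Q[x] without reducing: a · b = 4·x^3 + 11·x^2 + 14·x + 6. Now divide by f(x) = x^3 - 5, eliminating the leading term at each step:
  leading term 4·x^3: subtract (4)·f(x) = 4·x^3 - 20, leaving 11·x^2 + 14·x + 26
The degree is now < 3, so this is the remainder. Hence a · b ≡ 11·x^2 + 14·x + 26 in Q[x]/(f).

Final answer: a · b ≡ 11·x^2 + 14·x + 26 (mod f(x))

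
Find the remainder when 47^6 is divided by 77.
36

Use repeated squaring. Binary(6) = 110. Walk through the bits of the exponent 6 left-to-right: at each bit after the leading one, square the running value, then multiply by 47 if the bit is 1 (always reducing mod 77):
  bit 1 = 1 (leading): start with 47.
  bit 2 = 1: square 47^2 = 2209 ≡ 53; bit is 1, so multiply 53·47 = 2491 ≡ 27 (mod 77).
  bit 3 = 0: square 27^2 = 729 ≡ 36 (mod 77).
Final value: 47^6 ≡ 36 (mod 77).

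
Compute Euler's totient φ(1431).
φ(1431) = 936

φ is multiplicative, with φ(p^e) = p^e − p^(e−1). Factorise 1431 = 3^3 · 53. Then
  φ(1431) = (3^3 − 3^2) · (53 − 1) = 18 · 52 = 936.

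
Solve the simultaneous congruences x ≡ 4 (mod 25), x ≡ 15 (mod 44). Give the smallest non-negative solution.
The moduli 25, 44 are pairwise coprime, so by the CRT there is a unique solution mod 25·44 = 1100.
Solve by successive substitution. Start with x ≡ 4 (mod 25).
  Combine with x ≡ 15 (mod 44): write x = 4 + 25·t and require 4 + 25·t ≡ 15 (mod 44), i.e. 25·t ≡ 15 − 4 ≡ 11 (mod 44). Since 25^(−1) ≡ 37 (mod 44), t ≡ 37·11 ≡ 11 (mod 44). So x ≡ 4 + 25·11 = 279 (mod 1100).
Unique solution in [0, 1100): x = 279.

Final answer: x ≡ 279 (mod 1100); the representative in [0, 1100) is 279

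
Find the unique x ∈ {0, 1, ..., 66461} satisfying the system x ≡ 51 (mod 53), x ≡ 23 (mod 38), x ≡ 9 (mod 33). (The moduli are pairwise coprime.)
x ≡ 65877 (mod 66462); the representative in [0, 66462) is 65877

The moduli 53, 38, 33 are pairwise coprime, so by the CRT there is a unique solution mod 53·38·33 = 66462.
Solve by successive substitution. Start with x ≡ 51 (mod 53).
  Combine with x ≡ 23 (mod 38): write x = 51 + 53·t and require 51 + 53·t ≡ 23 (mod 38), i.e. 53·t ≡ 23 − 51 ≡ 10 (mod 38). Since 53^(−1) ≡ 33 (mod 38) (53 ≡ 15 (mod 38)), t ≡ 33·10 ≡ 26 (mod 38). So x ≡ 51 + 53·26 = 1429 (mod 2014).
  Combine with x ≡ 9 (mod 33): write x = 1429 + 2014·t and require 1429 + 2014·t ≡ 9 (mod 33), i.e. 2014·t ≡ 9 − 1429 ≡ 32 (mod 33). Since 2014^(−1) ≡ 1 (mod 33) (2014 ≡ 1 (mod 33)), t ≡ 1·32 ≡ 32 (mod 33). So x ≡ 1429 + 2014·32 = 65877 (mod 66462).
Unique solution in [0, 66462): x = 65877.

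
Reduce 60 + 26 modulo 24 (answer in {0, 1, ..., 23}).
Reduce the summands first: 60 ≡ 12, 26 ≡ 2 (mod 24), so 60 + 26 ≡ 12 + 2 (mod 24). 12 + 2 = 14; 14 = 0·24 + 14, so (60 + 26) mod 24 = 14.

Final answer: 14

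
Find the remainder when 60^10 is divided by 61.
1

Use repeated squaring. Binary(10) = 1010. Walk through the bits of the exponent 10 left-to-right: at each bit after the leading one, square the running value, then multiply by 60 if the bit is 1 (always reducing mod 61):
  bit 1 = 1 (leading): start with 60.
  bit 2 = 0: square 60^2 = 3600 ≡ 1 (mod 61).
  bit 3 = 1: square 1^2 = 1; bit is 1, so multiply 1·60 = 60 (mod 61).
  bit 4 = 0: square 60^2 = 3600 ≡ 1 (mod 61).
Final value: 60^10 ≡ 1 (mod 61).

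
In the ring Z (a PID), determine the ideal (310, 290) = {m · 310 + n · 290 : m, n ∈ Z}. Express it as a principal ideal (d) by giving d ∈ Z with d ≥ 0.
(310, 290) = (10); d = 10

In the PID Z, (a, b) is generated by gcd(a, b). Compute gcd(310, 290) with the extended Euclidean algorithm, tracking rows (r, s, t) with s·310 + t·290 = r:
  row A: (310, 1, 0)   [1·310 + 0·290 = 310]
  row B: (290, 0, 1)   [0·310 + 1·290 = 290]
  310 = 1·290 + 20   → row C = row A − 1·row B = (20, 1, −1)   [check: 1·310 − 1·290 = 20]
  290 = 14·20 + 10   → row D = row B − 14·row C = (10, −14, 15)   [check: −14·310 + 15·290 = 10]
  20 = 2·10 + 0   → remainder 0, stop. gcd = 10 (last nonzero row D).
So gcd(310, 290) = 10, with Bézout identity −14·310 + 15·290 = 10. Containment (⊇): the Bézout identity exhibits 10 as an element of (310, 290), giving (10) ⊆ (310, 290). Containment (⊆): since 10 | 310 and 10 | 290 (310 = 10·31, 290 = 10·29), every Z-linear combination of 310 and 290 is divisible by 10, so (310, 290) ⊆ (10). Therefore (310, 290) = (10), d = 10.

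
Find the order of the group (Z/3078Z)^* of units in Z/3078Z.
(Z/3078Z)^* consists of the classes a with gcd(a, 3078) = 1, so its order is φ(3078). φ is multiplicative, with φ(p^e) = p^e − p^(e−1). Factorise 3078 = 2 · 3^4 · 19. Then
  φ(3078) = (2 − 1) · (3^4 − 3^3) · (19 − 1) = 1 · 54 · 18 = 972.
Thus |(Z/3078Z)^*| = 972.

Final answer: |(Z/3078Z)^*| = 972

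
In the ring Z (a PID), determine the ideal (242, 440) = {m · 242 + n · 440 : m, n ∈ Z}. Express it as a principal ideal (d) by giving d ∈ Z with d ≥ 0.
In the PID Z, (a, b) is generated by gcd(a, b). Compute gcd(440, 242) with the extended Euclidean algorithm, tracking rows (r, s, t) with s·440 + t·242 = r:
  row A: (440, 1, 0)   [1·440 + 0·242 = 440]
  row B: (242, 0, 1)   [0·440 + 1·242 = 242]
  440 = 1·242 + 198   → row C = row A − 1·row B = (198, 1, −1)   [check: 1·440 − 1·242 = 198]
  242 = 1·198 + 44   → row D = row B − 1·row C = (44, −1, 2)   [check: −1·440 + 2·242 = 44]
  198 = 4·44 + 22   → row E = row C − 4·row D = (22, 5, −9)   [check: 5·440 − 9·242 = 22]
  44 = 2·22 + 0   → remainder 0, stop. gcd = 22 (last nonzero row E).
So gcd(242, 440) = 22, with Bézout identity 5·440 − 9·242 = 22. Containment (⊇): the Bézout identity exhibits 22 as an element of (242, 440), giving (22) ⊆ (242, 440). Containment (⊆): since 22 | 242 and 22 | 440 (242 = 22·11, 440 = 22·20), every Z-linear combination of 242 and 440 is divisible by 22, so (242, 440) ⊆ (22). Therefore (242, 440) = (22), d = 22.

Final answer: (242, 440) = (22); d = 22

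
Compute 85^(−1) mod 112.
85^(−1) ≡ 29 (mod 112)

Apply the extended Euclidean algorithm to (112, 85), tracking rows (r, s, t) with s·112 + t·85 = r. Each division r_prev = q·r_cur + r_new produces the new row as (previous row) − q·(current row):
  row A: (112, 1, 0)   [1·112 + 0·85 = 112]
  row B: (85, 0, 1)   [0·112 + 1·85 = 85]
  112 = 1·85 + 27   → row C = row A − 1·row B = (27, 1, −1)   [check: 1·112 − 1·85 = 27]
  85 = 3·27 + 4   → row D = row B − 3·row C = (4, −3, 4)   [check: −3·112 + 4·85 = 4]
  27 = 6·4 + 3   → row E = row C − 6·row D = (3, 19, −25)   [check: 19·112 − 25·85 = 3]
  4 = 1·3 + 1   → row F = row D − 1·row E = (1, −22, 29)   [check: −22·112 + 29·85 = 1]
  3 = 3·1 + 0   → remainder 0, stop. gcd = 1 (last nonzero row F).
The gcd is 1, so 85 is invertible mod 112. The last nonzero row gives −22·112 + 29·85 = 1, so t = 29. So 85^(−1) ≡ 29 (mod 112). Verify: 85 · 29 = 2465 ≡ 1 (mod 112). ✓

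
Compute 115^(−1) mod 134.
115^(−1) ≡ 7 (mod 134)

Apply the extended Euclidean algorithm to (134, 115), tracking rows (r, s, t) with s·134 + t·115 = r. Each division r_prev = q·r_cur + r_new produces the new row as (previous row) − q·(current row):
  row A: (134, 1, 0)   [1·134 + 0·115 = 134]
  row B: (115, 0, 1)   [0·134 + 1·115 = 115]
  134 = 1·115 + 19   → row C = row A − 1·row B = (19, 1, −1)   [check: 1·134 − 1·115 = 19]
  115 = 6·19 + 1   → row D = row B − 6·row C = (1, −6, 7)   [check: −6·134 + 7·115 = 1]
  19 = 19·1 + 0   → remainder 0, stop. gcd = 1 (last nonzero row D).
The gcd is 1, so 115 is invertible mod 134. The last nonzero row gives −6·134 + 7·115 = 1, so t = 7. So 115^(−1) ≡ 7 (mod 134). Verify: 115 · 7 = 805 ≡ 1 (mod 134). ✓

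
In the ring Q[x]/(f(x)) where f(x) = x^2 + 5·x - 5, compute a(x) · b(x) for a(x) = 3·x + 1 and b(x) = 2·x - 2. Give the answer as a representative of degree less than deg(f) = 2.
First multiply in Q[x] without reducing: a · b = 6·x^2 - 4·x - 2. Now divide by f(x) = x^2 + 5·x - 5, eliminating the leading term at each step:
  leading term 6·x^2: subtract (6)·f(x) = 6·x^2 + 30·x - 30, leaving 28 - 34·x
The degree is now < 2, so this is the remainder. Hence a · b ≡ 28 - 34·x in Q[x]/(f).

Final answer: a · b ≡ 28 - 34·x (mod f(x))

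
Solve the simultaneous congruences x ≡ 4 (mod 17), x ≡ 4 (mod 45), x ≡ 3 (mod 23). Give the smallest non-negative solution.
The moduli 17, 45, 23 are pairwise coprime, so by the CRT there is a unique solution mod 17·45·23 = 17595.
Solve by successive substitution. Start with x ≡ 4 (mod 17).
  Combine with x ≡ 4 (mod 45): write x = 4 + 17·t and require 4 + 17·t ≡ 4 (mod 45), i.e. 17·t ≡ 4 − 4 ≡ 0 (mod 45). Since 17^(−1) ≡ 8 (mod 45), t ≡ 8·0 ≡ 0 (mod 45). So x ≡ 4 + 17·0 = 4 (mod 765).
  Combine with x ≡ 3 (mod 23): write x = 4 + 765·t and require 4 + 765·t ≡ 3 (mod 23), i.e. 765·t ≡ 3 − 4 ≡ 22 (mod 23). Since 765^(−1) ≡ 4 (mod 23) (765 ≡ 6 (mod 23)), t ≡ 4·22 ≡ 19 (mod 23). So x ≡ 4 + 765·19 = 14539 (mod 17595).
Unique solution in [0, 17595): x = 14539.

Final answer: x ≡ 14539 (mod 17595); the representative in [0, 17595) is 14539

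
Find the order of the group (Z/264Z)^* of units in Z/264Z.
|(Z/264Z)^*| = 80

(Z/264Z)^* consists of the classes a with gcd(a, 264) = 1, so its order is φ(264). φ is multiplicative, with φ(p^e) = p^e − p^(e−1). Factorise 264 = 2^3 · 3 · 11. Then
  φ(264) = (2^3 − 2^2) · (3 − 1) · (11 − 1) = 4 · 2 · 10 = 80.
Thus |(Z/264Z)^*| = 80.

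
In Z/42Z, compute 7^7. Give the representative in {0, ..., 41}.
Use repeated squaring. Binary(7) = 111. Walk through the bits of the exponent 7 left-to-right: at each bit after the leading one, square the running value, then multiply by 7 if the bit is 1 (always reducing mod 42):
  bit 1 = 1 (leading): start with 7.
  bit 2 = 1: square 7^2 = 49 ≡ 7; bit is 1, so multiply 7·7 = 49 ≡ 7 (mod 42).
  bit 3 = 1: square 7^2 = 49 ≡ 7; bit is 1, so multiply 7·7 = 49 ≡ 7 (mod 42).
Final value: 7^7 ≡ 7 (mod 42).

Final answer: 7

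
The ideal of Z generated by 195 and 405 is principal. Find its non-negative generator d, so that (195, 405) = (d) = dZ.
In the PID Z, (a, b) is generated by gcd(a, b). Compute gcd(405, 195) with the extended Euclidean algorithm, tracking rows (r, s, t) with s·405 + t·195 = r:
  row A: (405, 1, 0)   [1·405 + 0·195 = 405]
  row B: (195, 0, 1)   [0·405 + 1·195 = 195]
  405 = 2·195 + 15   → row C = row A − 2·row B = (15, 1, −2)   [check: 1·405 − 2·195 = 15]
  195 = 13·15 + 0   → remainder 0, stop. gcd = 15 (last nonzero row C).
So gcd(195, 405) = 15, with Bézout identity 1·405 − 2·195 = 15. Containment (⊇): the Bézout identity exhibits 15 as an element of (195, 405), giving (15) ⊆ (195, 405). Containment (⊆): since 15 | 195 and 15 | 405 (195 = 15·13, 405 = 15·27), every Z-linear combination of 195 and 405 is divisible by 15, so (195, 405) ⊆ (15). Therefore (195, 405) = (15), d = 15.

Final answer: (195, 405) = (15); d = 15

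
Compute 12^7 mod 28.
Use repeated squaring. Binary(7) = 111. Walk through the bits of the exponent 7 left-to-right: at each bit after the leading one, square the running value, then multiply by 12 if the bit is 1 (always reducing mod 28):
  bit 1 = 1 (leading): start with 12.
  bit 2 = 1: square 12^2 = 144 ≡ 4; bit is 1, so multiply 4·12 = 48 ≡ 20 (mod 28).
  bit 3 = 1: square 20^2 = 400 ≡ 8; bit is 1, so multiply 8·12 = 96 ≡ 12 (mod 28).
Final value: 12^7 ≡ 12 (mod 28).

Final answer: 12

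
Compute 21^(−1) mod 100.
Apply the extended Euclidean algorithm to (100, 21), tracking rows (r, s, t) with s·100 + t·21 = r. Each division r_prev = q·r_cur + r_new produces the new row as (previous row) − q·(current row):
  row A: (100, 1, 0)   [1·100 + 0·21 = 100]
  row B: (21, 0, 1)   [0·100 + 1·21 = 21]
  100 = 4·21 + 16   → row C = row A − 4·row B = (16, 1, −4)   [check: 1·100 − 4·21 = 16]
  21 = 1·16 + 5   → row D = row B − 1·row C = (5, −1, 5)   [check: −1·100 + 5·21 = 5]
  16 = 3·5 + 1   → row E = row C − 3·row D = (1, 4, −19)   [check: 4·100 − 19·21 = 1]
  5 = 5·1 + 0   → remainder 0, stop. gcd = 1 (last nonzero row E).
The gcd is 1, so 21 is invertible mod 100. The last nonzero row gives 4·100 − 19·21 = 1, so t = −19. So 21^(−1) ≡ −19 ≡ 81 (mod 100). Verify: 21 · 81 = 1701 ≡ 1 (mod 100). ✓

Final answer: 21^(−1) ≡ 81 (mod 100)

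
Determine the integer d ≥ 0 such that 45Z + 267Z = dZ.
In the PID Z, (a, b) is generated by gcd(a, b). Compute gcd(267, 45) with the extended Euclidean algorithm, tracking rows (r, s, t) with s·267 + t·45 = r:
  row A: (267, 1, 0)   [1·267 + 0·45 = 267]
  row B: (45, 0, 1)   [0·267 + 1·45 = 45]
  267 = 5·45 + 42   → row C = row A − 5·row B = (42, 1, −5)   [check: 1·267 − 5·45 = 42]
  45 = 1·42 + 3   → row D = row B − 1·row C = (3, −1, 6)   [check: −1·267 + 6·45 = 3]
  42 = 14·3 + 0   → remainder 0, stop. gcd = 3 (last nonzero row D).
So gcd(45, 267) = 3, with Bézout identity −1·267 + 6·45 = 3. Containment (⊇): the Bézout identity exhibits 3 as an element of (45, 267), giving (3) ⊆ (45, 267). Containment (⊆): since 3 | 45 and 3 | 267 (45 = 3·15, 267 = 3·89), every Z-linear combination of 45 and 267 is divisible by 3, so (45, 267) ⊆ (3). Therefore (45, 267) = (3), d = 3.

Final answer: (45, 267) = (3); d = 3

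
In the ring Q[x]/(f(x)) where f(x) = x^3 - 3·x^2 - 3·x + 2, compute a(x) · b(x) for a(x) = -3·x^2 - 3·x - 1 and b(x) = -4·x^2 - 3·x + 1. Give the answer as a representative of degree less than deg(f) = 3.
a · b ≡ 217·x^2 + 147·x - 115 (mod f(x))

First multiply in Q[x] without reducing: a · b = 12·x^4 + 21·x^3 + 10·x^2 - 1. Now divide by f(x) = x^3 - 3·x^2 - 3·x + 2, eliminating the leading term at each step:
  leading term 12·x^4: subtract (12·x)·f(x) = 12·x^4 - 36·x^3 - 36·x^2 + 24·x, leaving 57·x^3 + 46·x^2 - 24·x - 1
  leading term 57·x^3: subtract (57)·f(x) = 57·x^3 - 171·x^2 - 171·x + 114, leaving 217·x^2 + 147·x - 115
The degree is now < 3, so this is the remainder. Hence a · b ≡ 217·x^2 + 147·x - 115 in Q[x]/(f).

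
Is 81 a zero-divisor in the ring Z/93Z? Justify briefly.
YES

gcd(81, 93) = 3 > 1, so 81 is not a unit in Z/93Z. In Z/nZ every nonzero non-unit is a zero-divisor: explicitly, take b = 93/gcd = 31 ≠ 0 (mod 93); then 81·31 = 2511 = 27·93, i.e. 81·31 ≡ 0 (mod 93). So 81 is a zero-divisor.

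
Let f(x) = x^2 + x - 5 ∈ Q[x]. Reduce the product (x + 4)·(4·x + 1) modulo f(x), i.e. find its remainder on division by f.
First multiply in Q[x] without reducing: a · b = 4·x^2 + 17·x + 4. Now divide by f(x) = x^2 + x - 5, eliminating the leading term at each step:
  leading term 4·x^2: subtract (4)·f(x) = 4·x^2 + 4·x - 20, leaving 13·x + 24
The degree is now < 2, so this is the remainder. Hence a · b ≡ 13·x + 24 in Q[x]/(f).

Final answer: a · b ≡ 13·x + 24 (mod f(x))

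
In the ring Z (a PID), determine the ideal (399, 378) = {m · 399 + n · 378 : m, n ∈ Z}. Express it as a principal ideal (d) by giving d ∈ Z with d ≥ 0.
In the PID Z, (a, b) is generated by gcd(a, b). Compute gcd(399, 378) with the extended Euclidean algorithm, tracking rows (r, s, t) with s·399 + t·378 = r:
  row A: (399, 1, 0)   [1·399 + 0·378 = 399]
  row B: (378, 0, 1)   [0·399 + 1·378 = 378]
  399 = 1·378 + 21   → row C = row A − 1·row B = (21, 1, −1)   [check: 1·399 − 1·378 = 21]
  378 = 18·21 + 0   → remainder 0, stop. gcd = 21 (last nonzero row C).
So gcd(399, 378) = 21, with Bézout identity 1·399 − 1·378 = 21. Containment (⊇): the Bézout identity exhibits 21 as an element of (399, 378), giving (21) ⊆ (399, 378). Containment (⊆): since 21 | 399 and 21 | 378 (399 = 21·19, 378 = 21·18), every Z-linear combination of 399 and 378 is divisible by 21, so (399, 378) ⊆ (21). Therefore (399, 378) = (21), d = 21.

Final answer: (399, 378) = (21); d = 21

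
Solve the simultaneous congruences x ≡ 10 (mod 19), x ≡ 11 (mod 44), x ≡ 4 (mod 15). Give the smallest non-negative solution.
The moduli 19, 44, 15 are pairwise coprime, so by the CRT there is a unique solution mod 19·44·15 = 12540.
Solve by successive substitution. Start with x ≡ 10 (mod 19).
  Combine with x ≡ 11 (mod 44): write x = 10 + 19·t and require 10 + 19·t ≡ 11 (mod 44), i.e. 19·t ≡ 11 − 10 ≡ 1 (mod 44). Since 19^(−1) ≡ 7 (mod 44), t ≡ 7·1 ≡ 7 (mod 44). So x ≡ 10 + 19·7 = 143 (mod 836).
  Combine with x ≡ 4 (mod 15): write x = 143 + 836·t and require 143 + 836·t ≡ 4 (mod 15), i.e. 836·t ≡ 4 − 143 ≡ 11 (mod 15). Since 836^(−1) ≡ 11 (mod 15) (836 ≡ 11 (mod 15)), t ≡ 11·11 ≡ 1 (mod 15). So x ≡ 143 + 836·1 = 979 (mod 12540).
Unique solution in [0, 12540): x = 979.

Final answer: x ≡ 979 (mod 12540); the representative in [0, 12540) is 979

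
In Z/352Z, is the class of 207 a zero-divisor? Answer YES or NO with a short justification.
gcd(207, 352) = 1, so 207 is a unit in Z/352Z (it has a multiplicative inverse). A unit cannot be a zero-divisor: if 207·b ≡ 0 then multiplying both sides by 207^(−1) gives b ≡ 0. So 207 is not a zero-divisor.

Final answer: NO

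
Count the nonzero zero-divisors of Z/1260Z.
In Z/1260Z each nonzero element is either a unit (gcd with 1260 is 1) or a zero-divisor (gcd > 1). The number of units is φ(1260): factorise 1260 = 2^2 · 3^2 · 5 · 7, so φ(1260) = (2^2 − 2^1) · (3^2 − 3^1) · (5 − 1) · (7 − 1) = 2 · 6 · 4 · 6 = 288. The nonzero elements number 1260 − 1 = 1259. Hence the nonzero zero-divisors number 1259 − 288 = 971.

Final answer: Z/1260Z has 971 nonzero zero-divisors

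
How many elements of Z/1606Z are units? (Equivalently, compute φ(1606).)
Z/1606Z has φ(1606) = 720 units

An element a ∈ Z/1606Z is a unit iff gcd(a, 1606) = 1, so the number of units is φ(1606). φ is multiplicative, with φ(p^e) = p^e − p^(e−1). Factorise 1606 = 2 · 11 · 73. Then
  φ(1606) = (2 − 1) · (11 − 1) · (73 − 1) = 1 · 10 · 72 = 720.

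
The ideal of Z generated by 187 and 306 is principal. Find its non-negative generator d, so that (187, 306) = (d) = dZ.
(187, 306) = (17); d = 17

In the PID Z, (a, b) is generated by gcd(a, b). Compute gcd(306, 187) with the extended Euclidean algorithm, tracking rows (r, s, t) with s·306 + t·187 = r:
  row A: (306, 1, 0)   [1·306 + 0·187 = 306]
  row B: (187, 0, 1)   [0·306 + 1·187 = 187]
  306 = 1·187 + 119   → row C = row A − 1·row B = (119, 1, −1)   [check: 1·306 − 1·187 = 119]
  187 = 1·119 + 68   → row D = row B − 1·row C = (68, −1, 2)   [check: −1·306 + 2·187 = 68]
  119 = 1·68 + 51   → row E = row C − 1·row D = (51, 2, −3)   [check: 2·306 − 3·187 = 51]
  68 = 1·51 + 17   → row F = row D − 1·row E = (17, −3, 5)   [check: −3·306 + 5·187 = 17]
  51 = 3·17 + 0   → remainder 0, stop. gcd = 17 (last nonzero row F).
So gcd(187, 306) = 17, with Bézout identity −3·306 + 5·187 = 17. Containment (⊇): the Bézout identity exhibits 17 as an element of (187, 306), giving (17) ⊆ (187, 306). Containment (⊆): since 17 | 187 and 17 | 306 (187 = 17·11, 306 = 17·18), every Z-linear combination of 187 and 306 is divisible by 17, so (187, 306) ⊆ (17). Therefore (187, 306) = (17), d = 17.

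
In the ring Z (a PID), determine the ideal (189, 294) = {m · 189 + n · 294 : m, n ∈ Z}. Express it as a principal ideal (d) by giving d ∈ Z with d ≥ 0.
In the PID Z, (a, b) is generated by gcd(a, b). Compute gcd(294, 189) with the extended Euclidean algorithm, tracking rows (r, s, t) with s·294 + t·189 = r:
  row A: (294, 1, 0)   [1·294 + 0·189 = 294]
  row B: (189, 0, 1)   [0·294 + 1·189 = 189]
  294 = 1·189 + 105   → row C = row A − 1·row B = (105, 1, −1)   [check: 1·294 − 1·189 = 105]
  189 = 1·105 + 84   → row D = row B − 1·row C = (84, −1, 2)   [check: −1·294 + 2·189 = 84]
  105 = 1·84 + 21   → row E = row C − 1·row D = (21, 2, −3)   [check: 2·294 − 3·189 = 21]
  84 = 4·21 + 0   → remainder 0, stop. gcd = 21 (last nonzero row E).
So gcd(189, 294) = 21, with Bézout identity 2·294 − 3·189 = 21. Containment (⊇): the Bézout identity exhibits 21 as an element of (189, 294), giving (21) ⊆ (189, 294). Containment (⊆): since 21 | 189 and 21 | 294 (189 = 21·9, 294 = 21·14), every Z-linear combination of 189 and 294 is divisible by 21, so (189, 294) ⊆ (21). Therefore (189, 294) = (21), d = 21.

Final answer: (189, 294) = (21); d = 21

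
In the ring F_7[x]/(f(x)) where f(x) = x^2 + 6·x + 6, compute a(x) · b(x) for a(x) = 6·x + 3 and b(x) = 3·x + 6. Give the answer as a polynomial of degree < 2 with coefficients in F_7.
Multiply as integer polynomials: a · b = 18·x^2 + 45·x + 18. Reducing coefficients mod 7: a · b ≡ 4·x^2 + 3·x + 4. Now divide by f(x) = x^2 + 6·x + 6 in F_7[x], eliminating the leading term at each step:
  leading term 4·x^2: subtract (4)·f(x) = 4·x^2 + 3·x + 3, leaving 1 (coefficients mod 7)
The degree is now < 2, so this is the remainder. Hence a · b ≡ 1 in F_7[x]/(f).

Final answer: a · b ≡ 1 (mod f(x))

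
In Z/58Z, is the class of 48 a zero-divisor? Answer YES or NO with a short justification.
YES

gcd(48, 58) = 2 > 1, so 48 is not a unit in Z/58Z. In Z/nZ every nonzero non-unit is a zero-divisor: explicitly, take b = 58/gcd = 29 ≠ 0 (mod 58); then 48·29 = 1392 = 24·58, i.e. 48·29 ≡ 0 (mod 58). So 48 is a zero-divisor.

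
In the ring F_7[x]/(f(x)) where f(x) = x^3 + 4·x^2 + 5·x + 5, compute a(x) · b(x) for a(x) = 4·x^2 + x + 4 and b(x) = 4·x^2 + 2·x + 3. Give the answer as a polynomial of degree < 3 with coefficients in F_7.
Multiply as integer polynomials: a · b = 16·x^4 + 12·x^3 + 30·x^2 + 11·x + 12. Reducing coefficients mod 7: a · b ≡ 2·x^4 + 5·x^3 + 2·x^2 + 4·x + 5. Now divide by f(x) = x^3 + 4·x^2 + 5·x + 5 in F_7[x], eliminating the leading term at each step:
  leading term 2·x^4: subtract (2·x)·f(x) = 2·x^4 + x^3 + 3·x^2 + 3·x, leaving 4·x^3 + 6·x^2 + x + 5 (coefficients mod 7)
  leading term 4·x^3: subtract (4)·f(x) = 4·x^3 + 2·x^2 + 6·x + 6, leaving 4·x^2 + 2·x + 6 (coefficients mod 7)
The degree is now < 3, so this is the remainder. Hence a · b ≡ 4·x^2 + 2·x + 6 in F_7[x]/(f).

Final answer: a · b ≡ 4·x^2 + 2·x + 6 (mod f(x))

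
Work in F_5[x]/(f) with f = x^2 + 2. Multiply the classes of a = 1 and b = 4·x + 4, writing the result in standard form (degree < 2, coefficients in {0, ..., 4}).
Multiply as integer polynomials: a · b = 4·x + 4. Reducing coefficients mod 5: a · b ≡ 4·x + 4. This already has degree < 2, so no reduction by f is needed. Hence a · b ≡ 4·x + 4 in F_5[x]/(f).

Final answer: a · b ≡ 4·x + 4 (mod f(x))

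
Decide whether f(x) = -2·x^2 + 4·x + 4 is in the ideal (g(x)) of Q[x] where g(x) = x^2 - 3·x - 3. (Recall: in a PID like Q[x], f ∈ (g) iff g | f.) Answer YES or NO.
In Q[x] the ideal (g) consists of all multiples of g, so f ∈ (g) iff g | f, i.e. iff the remainder of f on division by g is 0. Divide f by g (g is monic, so eliminate the leading term of the running remainder at each step):
  leading term -2·x^2: subtract (-2)·g(x) = -2·x^2 + 6·x + 6, leaving -2·x - 2
The remainder r(x) = -2·x - 2 ≠ 0 (and deg r < deg g), so g ∤ f, i.e. f ∉ (g).

Final answer: NO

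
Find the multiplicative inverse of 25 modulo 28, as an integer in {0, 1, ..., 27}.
25^(−1) ≡ 9 (mod 28)

Apply the extended Euclidean algorithm to (28, 25), tracking rows (r, s, t) with s·28 + t·25 = r. Each division r_prev = q·r_cur + r_new produces the new row as (previous row) − q·(current row):
  row A: (28, 1, 0)   [1·28 + 0·25 = 28]
  row B: (25, 0, 1)   [0·28 + 1·25 = 25]
  28 = 1·25 + 3   → row C = row A − 1·row B = (3, 1, −1)   [check: 1·28 − 1·25 = 3]
  25 = 8·3 + 1   → row D = row B − 8·row C = (1, −8, 9)   [check: −8·28 + 9·25 = 1]
  3 = 3·1 + 0   → remainder 0, stop. gcd = 1 (last nonzero row D).
The gcd is 1, so 25 is invertible mod 28. The last nonzero row gives −8·28 + 9·25 = 1, so t = 9. So 25^(−1) ≡ 9 (mod 28). Verify: 25 · 9 = 225 ≡ 1 (mod 28). ✓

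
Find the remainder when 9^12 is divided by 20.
1

Use repeated squaring. Binary(12) = 1100. Walk through the bits of the exponent 12 left-to-right: at each bit after the leading one, square the running value, then multiply by 9 if the bit is 1 (always reducing mod 20):
  bit 1 = 1 (leading): start with 9.
  bit 2 = 1: square 9^2 = 81 ≡ 1; bit is 1, so multiply 1·9 = 9 (mod 20).
  bit 3 = 0: square 9^2 = 81 ≡ 1 (mod 20).
  bit 4 = 0: square 1^2 = 1 (mod 20).
Final value: 9^12 ≡ 1 (mod 20).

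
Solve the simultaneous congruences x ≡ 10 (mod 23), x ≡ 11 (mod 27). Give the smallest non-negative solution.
The moduli 23, 27 are pairwise coprime, so by the CRT there is a unique solution mod 23·27 = 621.
Solve by successive substitution. Start with x ≡ 10 (mod 23).
  Combine with x ≡ 11 (mod 27): write x = 10 + 23·t and require 10 + 23·t ≡ 11 (mod 27), i.e. 23·t ≡ 11 − 10 ≡ 1 (mod 27). Since 23^(−1) ≡ 20 (mod 27), t ≡ 20·1 ≡ 20 (mod 27). So x ≡ 10 + 23·20 = 470 (mod 621).
Unique solution in [0, 621): x = 470.

Final answer: x ≡ 470 (mod 621); the representative in [0, 621) is 470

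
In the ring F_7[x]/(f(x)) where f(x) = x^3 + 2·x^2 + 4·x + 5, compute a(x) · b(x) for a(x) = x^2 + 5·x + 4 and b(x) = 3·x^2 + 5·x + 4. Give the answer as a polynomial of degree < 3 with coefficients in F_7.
Multiply as integer polynomials: a · b = 3·x^4 + 20·x^3 + 41·x^2 + 40·x + 16. Reducing coefficients mod 7: a · b ≡ 3·x^4 + 6·x^3 + 6·x^2 + 5·x + 2. Now divide by f(x) = x^3 + 2·x^2 + 4·x + 5 in F_7[x], eliminating the leading term at each step:
  leading term 3·x^4: subtract (3·x)·f(x) = 3·x^4 + 6·x^3 + 5·x^2 + x, leaving x^2 + 4·x + 2 (coefficients mod 7)
The degree is now < 3, so this is the remainder. Hence a · b ≡ x^2 + 4·x + 2 in F_7[x]/(f).

Final answer: a · b ≡ x^2 + 4·x + 2 (mod f(x))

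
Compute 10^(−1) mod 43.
10^(−1) ≡ 13 (mod 43)

Apply the extended Euclidean algorithm to (43, 10), tracking rows (r, s, t) with s·43 + t·10 = r. Each division r_prev = q·r_cur + r_new produces the new row as (previous row) − q·(current row):
  row A: (43, 1, 0)   [1·43 + 0·10 = 43]
  row B: (10, 0, 1)   [0·43 + 1·10 = 10]
  43 = 4·10 + 3   → row C = row A − 4·row B = (3, 1, −4)   [check: 1·43 − 4·10 = 3]
  10 = 3·3 + 1   → row D = row B − 3·row C = (1, −3, 13)   [check: −3·43 + 13·10 = 1]
  3 = 3·1 + 0   → remainder 0, stop. gcd = 1 (last nonzero row D).
The gcd is 1, so 10 is invertible mod 43. The last nonzero row gives −3·43 + 13·10 = 1, so t = 13. So 10^(−1) ≡ 13 (mod 43). Verify: 10 · 13 = 130 ≡ 1 (mod 43). ✓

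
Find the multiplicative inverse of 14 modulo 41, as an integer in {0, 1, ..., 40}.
14^(−1) ≡ 3 (mod 41)

Apply the extended Euclidean algorithm to (41, 14), tracking rows (r, s, t) with s·41 + t·14 = r. Each division r_prev = q·r_cur + r_new produces the new row as (previous row) − q·(current row):
  row A: (41, 1, 0)   [1·41 + 0·14 = 41]
  row B: (14, 0, 1)   [0·41 + 1·14 = 14]
  41 = 2·14 + 13   → row C = row A − 2·row B = (13, 1, −2)   [check: 1·41 − 2·14 = 13]
  14 = 1·13 + 1   → row D = row B − 1·row C = (1, −1, 3)   [check: −1·41 + 3·14 = 1]
  13 = 13·1 + 0   → remainder 0, stop. gcd = 1 (last nonzero row D).
The gcd is 1, so 14 is invertible mod 41. The last nonzero row gives −1·41 + 3·14 = 1, so t = 3. So 14^(−1) ≡ 3 (mod 41). Verify: 14 · 3 = 42 ≡ 1 (mod 41). ✓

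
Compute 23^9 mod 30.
23

Use repeated squaring. Binary(9) = 1001. Walk through the bits of the exponent 9 left-to-right: at each bit after the leading one, square the running value, then multiply by 23 if the bit is 1 (always reducing mod 30):
  bit 1 = 1 (leading): start with 23.
  bit 2 = 0: square 23^2 = 529 ≡ 19 (mod 30).
  bit 3 = 0: square 19^2 = 361 ≡ 1 (mod 30).
  bit 4 = 1: square 1^2 = 1; bit is 1, so multiply 1·23 = 23 (mod 30).
Final value: 23^9 ≡ 23 (mod 30).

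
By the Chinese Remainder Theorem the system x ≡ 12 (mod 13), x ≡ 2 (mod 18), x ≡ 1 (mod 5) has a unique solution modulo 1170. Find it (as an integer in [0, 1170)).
The moduli 13, 18, 5 are pairwise coprime, so by the CRT there is a unique solution mod 13·18·5 = 1170.
Solve by successive substitution. Start with x ≡ 12 (mod 13).
  Combine with x ≡ 2 (mod 18): write x = 12 + 13·t and require 12 + 13·t ≡ 2 (mod 18), i.e. 13·t ≡ 2 − 12 ≡ 8 (mod 18). Since 13^(−1) ≡ 7 (mod 18), t ≡ 7·8 ≡ 2 (mod 18). So x ≡ 12 + 13·2 = 38 (mod 234).
  Combine with x ≡ 1 (mod 5): write x = 38 + 234·t and require 38 + 234·t ≡ 1 (mod 5), i.e. 234·t ≡ 1 − 38 ≡ 3 (mod 5). Since 234^(−1) ≡ 4 (mod 5) (234 ≡ 4 (mod 5)), t ≡ 4·3 ≡ 2 (mod 5). So x ≡ 38 + 234·2 = 506 (mod 1170).
Unique solution in [0, 1170): x = 506.

Final answer: x ≡ 506 (mod 1170); the representative in [0, 1170) is 506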